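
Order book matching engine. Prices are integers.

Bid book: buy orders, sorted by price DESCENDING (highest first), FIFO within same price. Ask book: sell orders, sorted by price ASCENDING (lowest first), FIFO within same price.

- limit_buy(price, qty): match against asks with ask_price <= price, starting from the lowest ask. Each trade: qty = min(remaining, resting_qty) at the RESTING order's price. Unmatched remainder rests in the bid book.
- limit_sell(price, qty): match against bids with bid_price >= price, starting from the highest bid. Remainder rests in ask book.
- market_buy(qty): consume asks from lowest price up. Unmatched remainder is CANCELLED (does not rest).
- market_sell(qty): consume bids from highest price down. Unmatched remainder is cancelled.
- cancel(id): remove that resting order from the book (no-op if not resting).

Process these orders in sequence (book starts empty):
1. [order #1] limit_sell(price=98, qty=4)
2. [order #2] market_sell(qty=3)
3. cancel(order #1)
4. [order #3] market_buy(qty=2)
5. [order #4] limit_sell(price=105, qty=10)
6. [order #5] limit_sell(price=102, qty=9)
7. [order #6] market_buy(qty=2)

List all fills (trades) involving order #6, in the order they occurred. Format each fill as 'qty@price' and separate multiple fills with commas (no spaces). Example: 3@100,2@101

Answer: 2@102

Derivation:
After op 1 [order #1] limit_sell(price=98, qty=4): fills=none; bids=[-] asks=[#1:4@98]
After op 2 [order #2] market_sell(qty=3): fills=none; bids=[-] asks=[#1:4@98]
After op 3 cancel(order #1): fills=none; bids=[-] asks=[-]
After op 4 [order #3] market_buy(qty=2): fills=none; bids=[-] asks=[-]
After op 5 [order #4] limit_sell(price=105, qty=10): fills=none; bids=[-] asks=[#4:10@105]
After op 6 [order #5] limit_sell(price=102, qty=9): fills=none; bids=[-] asks=[#5:9@102 #4:10@105]
After op 7 [order #6] market_buy(qty=2): fills=#6x#5:2@102; bids=[-] asks=[#5:7@102 #4:10@105]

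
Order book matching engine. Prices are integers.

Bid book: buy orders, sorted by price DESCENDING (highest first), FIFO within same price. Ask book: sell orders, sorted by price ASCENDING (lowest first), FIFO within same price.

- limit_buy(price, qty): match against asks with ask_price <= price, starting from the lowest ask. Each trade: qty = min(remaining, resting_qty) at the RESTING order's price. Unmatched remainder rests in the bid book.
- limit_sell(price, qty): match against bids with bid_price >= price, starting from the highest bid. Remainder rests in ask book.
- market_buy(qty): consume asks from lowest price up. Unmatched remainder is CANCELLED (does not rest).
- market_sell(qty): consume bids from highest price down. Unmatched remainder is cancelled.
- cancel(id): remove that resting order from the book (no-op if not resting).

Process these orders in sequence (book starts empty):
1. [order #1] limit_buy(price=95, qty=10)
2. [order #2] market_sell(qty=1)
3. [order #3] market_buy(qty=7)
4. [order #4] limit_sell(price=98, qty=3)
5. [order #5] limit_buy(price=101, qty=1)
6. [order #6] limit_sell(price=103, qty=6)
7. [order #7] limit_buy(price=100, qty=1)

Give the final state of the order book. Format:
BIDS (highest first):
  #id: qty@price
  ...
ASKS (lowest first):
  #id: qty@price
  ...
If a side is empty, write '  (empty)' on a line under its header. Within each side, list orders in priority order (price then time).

Answer: BIDS (highest first):
  #1: 9@95
ASKS (lowest first):
  #4: 1@98
  #6: 6@103

Derivation:
After op 1 [order #1] limit_buy(price=95, qty=10): fills=none; bids=[#1:10@95] asks=[-]
After op 2 [order #2] market_sell(qty=1): fills=#1x#2:1@95; bids=[#1:9@95] asks=[-]
After op 3 [order #3] market_buy(qty=7): fills=none; bids=[#1:9@95] asks=[-]
After op 4 [order #4] limit_sell(price=98, qty=3): fills=none; bids=[#1:9@95] asks=[#4:3@98]
After op 5 [order #5] limit_buy(price=101, qty=1): fills=#5x#4:1@98; bids=[#1:9@95] asks=[#4:2@98]
After op 6 [order #6] limit_sell(price=103, qty=6): fills=none; bids=[#1:9@95] asks=[#4:2@98 #6:6@103]
After op 7 [order #7] limit_buy(price=100, qty=1): fills=#7x#4:1@98; bids=[#1:9@95] asks=[#4:1@98 #6:6@103]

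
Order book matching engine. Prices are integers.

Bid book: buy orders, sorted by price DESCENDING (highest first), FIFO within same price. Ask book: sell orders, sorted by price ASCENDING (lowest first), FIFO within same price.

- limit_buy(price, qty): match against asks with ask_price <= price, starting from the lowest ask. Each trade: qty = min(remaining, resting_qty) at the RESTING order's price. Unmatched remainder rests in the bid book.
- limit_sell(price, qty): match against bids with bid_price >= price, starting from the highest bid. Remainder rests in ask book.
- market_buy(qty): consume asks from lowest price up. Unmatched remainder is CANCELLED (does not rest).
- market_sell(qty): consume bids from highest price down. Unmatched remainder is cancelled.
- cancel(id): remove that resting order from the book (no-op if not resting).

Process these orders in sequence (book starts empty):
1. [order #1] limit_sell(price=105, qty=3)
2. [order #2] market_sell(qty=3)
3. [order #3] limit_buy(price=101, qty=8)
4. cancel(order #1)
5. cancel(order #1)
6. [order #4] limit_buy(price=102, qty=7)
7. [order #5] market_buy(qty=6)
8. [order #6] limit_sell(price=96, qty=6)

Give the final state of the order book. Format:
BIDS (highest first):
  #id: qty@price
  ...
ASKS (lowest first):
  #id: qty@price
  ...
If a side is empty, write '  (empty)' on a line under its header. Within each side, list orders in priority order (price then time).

After op 1 [order #1] limit_sell(price=105, qty=3): fills=none; bids=[-] asks=[#1:3@105]
After op 2 [order #2] market_sell(qty=3): fills=none; bids=[-] asks=[#1:3@105]
After op 3 [order #3] limit_buy(price=101, qty=8): fills=none; bids=[#3:8@101] asks=[#1:3@105]
After op 4 cancel(order #1): fills=none; bids=[#3:8@101] asks=[-]
After op 5 cancel(order #1): fills=none; bids=[#3:8@101] asks=[-]
After op 6 [order #4] limit_buy(price=102, qty=7): fills=none; bids=[#4:7@102 #3:8@101] asks=[-]
After op 7 [order #5] market_buy(qty=6): fills=none; bids=[#4:7@102 #3:8@101] asks=[-]
After op 8 [order #6] limit_sell(price=96, qty=6): fills=#4x#6:6@102; bids=[#4:1@102 #3:8@101] asks=[-]

Answer: BIDS (highest first):
  #4: 1@102
  #3: 8@101
ASKS (lowest first):
  (empty)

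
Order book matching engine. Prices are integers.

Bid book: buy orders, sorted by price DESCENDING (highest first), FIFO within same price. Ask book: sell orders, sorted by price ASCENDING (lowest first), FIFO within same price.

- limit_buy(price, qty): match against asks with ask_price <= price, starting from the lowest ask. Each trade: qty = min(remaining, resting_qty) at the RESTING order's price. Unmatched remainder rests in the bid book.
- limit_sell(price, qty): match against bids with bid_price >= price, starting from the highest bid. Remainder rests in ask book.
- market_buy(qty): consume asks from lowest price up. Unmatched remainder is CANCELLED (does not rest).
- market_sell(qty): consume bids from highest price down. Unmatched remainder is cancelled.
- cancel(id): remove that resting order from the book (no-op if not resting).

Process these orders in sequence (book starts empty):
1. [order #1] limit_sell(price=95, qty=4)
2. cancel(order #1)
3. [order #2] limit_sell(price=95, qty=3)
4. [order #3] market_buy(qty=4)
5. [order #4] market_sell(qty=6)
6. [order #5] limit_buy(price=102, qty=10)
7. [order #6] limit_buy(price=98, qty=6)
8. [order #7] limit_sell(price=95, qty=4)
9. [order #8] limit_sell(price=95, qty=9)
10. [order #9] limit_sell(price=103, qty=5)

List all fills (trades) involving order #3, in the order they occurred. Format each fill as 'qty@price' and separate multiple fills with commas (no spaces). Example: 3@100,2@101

Answer: 3@95

Derivation:
After op 1 [order #1] limit_sell(price=95, qty=4): fills=none; bids=[-] asks=[#1:4@95]
After op 2 cancel(order #1): fills=none; bids=[-] asks=[-]
After op 3 [order #2] limit_sell(price=95, qty=3): fills=none; bids=[-] asks=[#2:3@95]
After op 4 [order #3] market_buy(qty=4): fills=#3x#2:3@95; bids=[-] asks=[-]
After op 5 [order #4] market_sell(qty=6): fills=none; bids=[-] asks=[-]
After op 6 [order #5] limit_buy(price=102, qty=10): fills=none; bids=[#5:10@102] asks=[-]
After op 7 [order #6] limit_buy(price=98, qty=6): fills=none; bids=[#5:10@102 #6:6@98] asks=[-]
After op 8 [order #7] limit_sell(price=95, qty=4): fills=#5x#7:4@102; bids=[#5:6@102 #6:6@98] asks=[-]
After op 9 [order #8] limit_sell(price=95, qty=9): fills=#5x#8:6@102 #6x#8:3@98; bids=[#6:3@98] asks=[-]
After op 10 [order #9] limit_sell(price=103, qty=5): fills=none; bids=[#6:3@98] asks=[#9:5@103]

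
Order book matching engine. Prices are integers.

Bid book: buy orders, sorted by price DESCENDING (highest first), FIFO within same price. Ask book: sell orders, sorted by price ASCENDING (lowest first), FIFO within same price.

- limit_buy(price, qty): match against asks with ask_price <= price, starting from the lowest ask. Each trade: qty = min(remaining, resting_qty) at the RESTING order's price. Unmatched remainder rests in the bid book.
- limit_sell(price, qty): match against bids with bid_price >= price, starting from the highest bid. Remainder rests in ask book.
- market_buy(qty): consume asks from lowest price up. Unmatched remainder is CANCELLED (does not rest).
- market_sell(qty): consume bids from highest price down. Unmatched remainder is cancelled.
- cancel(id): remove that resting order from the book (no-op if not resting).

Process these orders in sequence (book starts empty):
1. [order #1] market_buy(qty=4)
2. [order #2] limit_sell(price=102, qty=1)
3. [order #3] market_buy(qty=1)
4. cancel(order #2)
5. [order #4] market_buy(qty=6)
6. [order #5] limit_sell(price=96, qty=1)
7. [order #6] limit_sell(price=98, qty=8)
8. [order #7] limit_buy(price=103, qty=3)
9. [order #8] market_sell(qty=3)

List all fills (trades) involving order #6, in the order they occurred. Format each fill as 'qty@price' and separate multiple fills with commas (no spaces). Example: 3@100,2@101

After op 1 [order #1] market_buy(qty=4): fills=none; bids=[-] asks=[-]
After op 2 [order #2] limit_sell(price=102, qty=1): fills=none; bids=[-] asks=[#2:1@102]
After op 3 [order #3] market_buy(qty=1): fills=#3x#2:1@102; bids=[-] asks=[-]
After op 4 cancel(order #2): fills=none; bids=[-] asks=[-]
After op 5 [order #4] market_buy(qty=6): fills=none; bids=[-] asks=[-]
After op 6 [order #5] limit_sell(price=96, qty=1): fills=none; bids=[-] asks=[#5:1@96]
After op 7 [order #6] limit_sell(price=98, qty=8): fills=none; bids=[-] asks=[#5:1@96 #6:8@98]
After op 8 [order #7] limit_buy(price=103, qty=3): fills=#7x#5:1@96 #7x#6:2@98; bids=[-] asks=[#6:6@98]
After op 9 [order #8] market_sell(qty=3): fills=none; bids=[-] asks=[#6:6@98]

Answer: 2@98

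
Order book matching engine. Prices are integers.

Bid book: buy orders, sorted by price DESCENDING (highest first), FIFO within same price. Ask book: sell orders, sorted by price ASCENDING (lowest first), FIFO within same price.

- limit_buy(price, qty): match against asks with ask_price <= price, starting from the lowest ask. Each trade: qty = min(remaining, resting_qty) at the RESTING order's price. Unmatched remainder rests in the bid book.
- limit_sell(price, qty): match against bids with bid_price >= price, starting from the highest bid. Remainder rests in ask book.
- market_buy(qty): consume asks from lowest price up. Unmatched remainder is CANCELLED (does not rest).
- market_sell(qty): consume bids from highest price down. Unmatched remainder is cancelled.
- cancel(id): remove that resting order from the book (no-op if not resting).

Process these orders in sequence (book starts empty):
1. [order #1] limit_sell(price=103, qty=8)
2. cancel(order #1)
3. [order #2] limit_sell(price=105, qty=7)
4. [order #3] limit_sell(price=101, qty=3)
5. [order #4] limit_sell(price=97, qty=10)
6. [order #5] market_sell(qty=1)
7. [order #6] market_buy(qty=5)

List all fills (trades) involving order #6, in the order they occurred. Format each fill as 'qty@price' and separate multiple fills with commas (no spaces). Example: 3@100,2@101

After op 1 [order #1] limit_sell(price=103, qty=8): fills=none; bids=[-] asks=[#1:8@103]
After op 2 cancel(order #1): fills=none; bids=[-] asks=[-]
After op 3 [order #2] limit_sell(price=105, qty=7): fills=none; bids=[-] asks=[#2:7@105]
After op 4 [order #3] limit_sell(price=101, qty=3): fills=none; bids=[-] asks=[#3:3@101 #2:7@105]
After op 5 [order #4] limit_sell(price=97, qty=10): fills=none; bids=[-] asks=[#4:10@97 #3:3@101 #2:7@105]
After op 6 [order #5] market_sell(qty=1): fills=none; bids=[-] asks=[#4:10@97 #3:3@101 #2:7@105]
After op 7 [order #6] market_buy(qty=5): fills=#6x#4:5@97; bids=[-] asks=[#4:5@97 #3:3@101 #2:7@105]

Answer: 5@97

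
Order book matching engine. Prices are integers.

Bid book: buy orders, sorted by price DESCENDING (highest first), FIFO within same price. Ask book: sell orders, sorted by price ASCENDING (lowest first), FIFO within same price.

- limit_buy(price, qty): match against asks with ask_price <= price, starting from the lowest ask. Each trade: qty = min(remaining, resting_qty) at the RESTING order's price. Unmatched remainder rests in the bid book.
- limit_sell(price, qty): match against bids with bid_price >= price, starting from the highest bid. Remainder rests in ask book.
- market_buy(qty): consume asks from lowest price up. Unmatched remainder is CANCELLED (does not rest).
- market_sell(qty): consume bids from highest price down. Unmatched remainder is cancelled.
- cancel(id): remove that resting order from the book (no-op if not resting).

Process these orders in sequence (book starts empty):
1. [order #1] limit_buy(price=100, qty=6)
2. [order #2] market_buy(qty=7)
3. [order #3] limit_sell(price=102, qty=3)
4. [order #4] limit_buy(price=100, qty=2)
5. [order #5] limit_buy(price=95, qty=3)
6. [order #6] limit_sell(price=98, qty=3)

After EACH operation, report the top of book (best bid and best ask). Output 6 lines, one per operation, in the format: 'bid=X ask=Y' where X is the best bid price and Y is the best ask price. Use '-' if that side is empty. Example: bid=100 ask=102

After op 1 [order #1] limit_buy(price=100, qty=6): fills=none; bids=[#1:6@100] asks=[-]
After op 2 [order #2] market_buy(qty=7): fills=none; bids=[#1:6@100] asks=[-]
After op 3 [order #3] limit_sell(price=102, qty=3): fills=none; bids=[#1:6@100] asks=[#3:3@102]
After op 4 [order #4] limit_buy(price=100, qty=2): fills=none; bids=[#1:6@100 #4:2@100] asks=[#3:3@102]
After op 5 [order #5] limit_buy(price=95, qty=3): fills=none; bids=[#1:6@100 #4:2@100 #5:3@95] asks=[#3:3@102]
After op 6 [order #6] limit_sell(price=98, qty=3): fills=#1x#6:3@100; bids=[#1:3@100 #4:2@100 #5:3@95] asks=[#3:3@102]

Answer: bid=100 ask=-
bid=100 ask=-
bid=100 ask=102
bid=100 ask=102
bid=100 ask=102
bid=100 ask=102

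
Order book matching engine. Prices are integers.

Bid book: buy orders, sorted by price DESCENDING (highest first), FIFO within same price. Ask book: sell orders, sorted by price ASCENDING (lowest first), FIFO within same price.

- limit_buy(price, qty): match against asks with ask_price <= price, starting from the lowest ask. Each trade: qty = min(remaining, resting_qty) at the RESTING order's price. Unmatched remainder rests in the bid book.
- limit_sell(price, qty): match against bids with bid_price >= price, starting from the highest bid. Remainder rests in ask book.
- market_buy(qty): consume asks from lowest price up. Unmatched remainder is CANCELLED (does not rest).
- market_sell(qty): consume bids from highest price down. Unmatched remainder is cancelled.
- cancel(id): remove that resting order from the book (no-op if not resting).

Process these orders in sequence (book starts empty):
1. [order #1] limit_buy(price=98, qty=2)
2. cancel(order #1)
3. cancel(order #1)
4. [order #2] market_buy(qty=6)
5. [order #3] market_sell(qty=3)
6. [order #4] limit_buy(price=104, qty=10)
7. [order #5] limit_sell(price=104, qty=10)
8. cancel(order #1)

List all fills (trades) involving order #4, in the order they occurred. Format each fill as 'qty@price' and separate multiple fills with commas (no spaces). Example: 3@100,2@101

Answer: 10@104

Derivation:
After op 1 [order #1] limit_buy(price=98, qty=2): fills=none; bids=[#1:2@98] asks=[-]
After op 2 cancel(order #1): fills=none; bids=[-] asks=[-]
After op 3 cancel(order #1): fills=none; bids=[-] asks=[-]
After op 4 [order #2] market_buy(qty=6): fills=none; bids=[-] asks=[-]
After op 5 [order #3] market_sell(qty=3): fills=none; bids=[-] asks=[-]
After op 6 [order #4] limit_buy(price=104, qty=10): fills=none; bids=[#4:10@104] asks=[-]
After op 7 [order #5] limit_sell(price=104, qty=10): fills=#4x#5:10@104; bids=[-] asks=[-]
After op 8 cancel(order #1): fills=none; bids=[-] asks=[-]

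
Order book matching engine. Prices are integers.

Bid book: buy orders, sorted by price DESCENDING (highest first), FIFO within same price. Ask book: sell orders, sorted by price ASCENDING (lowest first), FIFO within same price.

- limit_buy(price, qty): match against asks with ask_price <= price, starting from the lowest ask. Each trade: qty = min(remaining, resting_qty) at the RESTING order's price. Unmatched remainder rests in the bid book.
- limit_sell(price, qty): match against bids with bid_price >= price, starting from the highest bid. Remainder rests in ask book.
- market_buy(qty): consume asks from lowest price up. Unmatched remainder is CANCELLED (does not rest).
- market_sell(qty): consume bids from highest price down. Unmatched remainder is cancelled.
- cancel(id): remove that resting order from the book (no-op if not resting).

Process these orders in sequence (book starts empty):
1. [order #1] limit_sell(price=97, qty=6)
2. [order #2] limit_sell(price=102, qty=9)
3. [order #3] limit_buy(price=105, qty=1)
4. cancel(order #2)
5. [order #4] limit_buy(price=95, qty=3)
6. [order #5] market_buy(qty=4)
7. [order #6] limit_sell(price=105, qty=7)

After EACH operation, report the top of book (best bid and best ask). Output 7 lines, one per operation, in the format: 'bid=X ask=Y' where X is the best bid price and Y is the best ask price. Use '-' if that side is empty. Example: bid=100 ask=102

After op 1 [order #1] limit_sell(price=97, qty=6): fills=none; bids=[-] asks=[#1:6@97]
After op 2 [order #2] limit_sell(price=102, qty=9): fills=none; bids=[-] asks=[#1:6@97 #2:9@102]
After op 3 [order #3] limit_buy(price=105, qty=1): fills=#3x#1:1@97; bids=[-] asks=[#1:5@97 #2:9@102]
After op 4 cancel(order #2): fills=none; bids=[-] asks=[#1:5@97]
After op 5 [order #4] limit_buy(price=95, qty=3): fills=none; bids=[#4:3@95] asks=[#1:5@97]
After op 6 [order #5] market_buy(qty=4): fills=#5x#1:4@97; bids=[#4:3@95] asks=[#1:1@97]
After op 7 [order #6] limit_sell(price=105, qty=7): fills=none; bids=[#4:3@95] asks=[#1:1@97 #6:7@105]

Answer: bid=- ask=97
bid=- ask=97
bid=- ask=97
bid=- ask=97
bid=95 ask=97
bid=95 ask=97
bid=95 ask=97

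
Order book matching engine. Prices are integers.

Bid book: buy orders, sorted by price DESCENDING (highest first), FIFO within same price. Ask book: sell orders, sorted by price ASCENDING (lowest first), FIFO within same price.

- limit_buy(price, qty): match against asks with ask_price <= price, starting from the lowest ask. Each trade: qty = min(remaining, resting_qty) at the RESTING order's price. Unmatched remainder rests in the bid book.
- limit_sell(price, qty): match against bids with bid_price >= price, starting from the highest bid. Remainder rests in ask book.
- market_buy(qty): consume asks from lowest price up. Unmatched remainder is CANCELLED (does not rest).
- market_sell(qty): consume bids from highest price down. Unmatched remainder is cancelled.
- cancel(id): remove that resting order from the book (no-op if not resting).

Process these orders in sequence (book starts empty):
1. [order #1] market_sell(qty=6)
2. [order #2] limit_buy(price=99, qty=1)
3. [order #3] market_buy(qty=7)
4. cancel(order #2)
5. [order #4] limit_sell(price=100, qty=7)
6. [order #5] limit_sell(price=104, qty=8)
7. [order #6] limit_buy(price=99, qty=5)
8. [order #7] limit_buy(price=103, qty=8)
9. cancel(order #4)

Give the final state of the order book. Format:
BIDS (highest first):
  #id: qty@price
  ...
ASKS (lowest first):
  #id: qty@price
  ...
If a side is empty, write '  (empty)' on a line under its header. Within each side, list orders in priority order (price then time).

Answer: BIDS (highest first):
  #7: 1@103
  #6: 5@99
ASKS (lowest first):
  #5: 8@104

Derivation:
After op 1 [order #1] market_sell(qty=6): fills=none; bids=[-] asks=[-]
After op 2 [order #2] limit_buy(price=99, qty=1): fills=none; bids=[#2:1@99] asks=[-]
After op 3 [order #3] market_buy(qty=7): fills=none; bids=[#2:1@99] asks=[-]
After op 4 cancel(order #2): fills=none; bids=[-] asks=[-]
After op 5 [order #4] limit_sell(price=100, qty=7): fills=none; bids=[-] asks=[#4:7@100]
After op 6 [order #5] limit_sell(price=104, qty=8): fills=none; bids=[-] asks=[#4:7@100 #5:8@104]
After op 7 [order #6] limit_buy(price=99, qty=5): fills=none; bids=[#6:5@99] asks=[#4:7@100 #5:8@104]
After op 8 [order #7] limit_buy(price=103, qty=8): fills=#7x#4:7@100; bids=[#7:1@103 #6:5@99] asks=[#5:8@104]
After op 9 cancel(order #4): fills=none; bids=[#7:1@103 #6:5@99] asks=[#5:8@104]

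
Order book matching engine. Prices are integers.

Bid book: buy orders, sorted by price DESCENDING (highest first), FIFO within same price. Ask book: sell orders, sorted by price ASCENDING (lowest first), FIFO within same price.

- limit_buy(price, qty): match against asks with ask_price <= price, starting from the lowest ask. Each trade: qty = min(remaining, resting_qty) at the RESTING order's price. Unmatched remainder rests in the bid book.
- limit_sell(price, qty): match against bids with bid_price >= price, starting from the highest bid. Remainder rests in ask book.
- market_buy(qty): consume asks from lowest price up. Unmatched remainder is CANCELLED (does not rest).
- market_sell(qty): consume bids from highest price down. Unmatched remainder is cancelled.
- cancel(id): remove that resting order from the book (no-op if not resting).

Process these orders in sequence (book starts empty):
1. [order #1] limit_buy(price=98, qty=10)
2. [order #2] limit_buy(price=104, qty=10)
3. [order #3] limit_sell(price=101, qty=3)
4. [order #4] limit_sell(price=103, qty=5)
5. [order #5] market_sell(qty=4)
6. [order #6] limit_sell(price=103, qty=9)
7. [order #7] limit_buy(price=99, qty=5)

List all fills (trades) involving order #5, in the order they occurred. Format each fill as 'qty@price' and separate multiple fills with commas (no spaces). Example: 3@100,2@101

Answer: 2@104,2@98

Derivation:
After op 1 [order #1] limit_buy(price=98, qty=10): fills=none; bids=[#1:10@98] asks=[-]
After op 2 [order #2] limit_buy(price=104, qty=10): fills=none; bids=[#2:10@104 #1:10@98] asks=[-]
After op 3 [order #3] limit_sell(price=101, qty=3): fills=#2x#3:3@104; bids=[#2:7@104 #1:10@98] asks=[-]
After op 4 [order #4] limit_sell(price=103, qty=5): fills=#2x#4:5@104; bids=[#2:2@104 #1:10@98] asks=[-]
After op 5 [order #5] market_sell(qty=4): fills=#2x#5:2@104 #1x#5:2@98; bids=[#1:8@98] asks=[-]
After op 6 [order #6] limit_sell(price=103, qty=9): fills=none; bids=[#1:8@98] asks=[#6:9@103]
After op 7 [order #7] limit_buy(price=99, qty=5): fills=none; bids=[#7:5@99 #1:8@98] asks=[#6:9@103]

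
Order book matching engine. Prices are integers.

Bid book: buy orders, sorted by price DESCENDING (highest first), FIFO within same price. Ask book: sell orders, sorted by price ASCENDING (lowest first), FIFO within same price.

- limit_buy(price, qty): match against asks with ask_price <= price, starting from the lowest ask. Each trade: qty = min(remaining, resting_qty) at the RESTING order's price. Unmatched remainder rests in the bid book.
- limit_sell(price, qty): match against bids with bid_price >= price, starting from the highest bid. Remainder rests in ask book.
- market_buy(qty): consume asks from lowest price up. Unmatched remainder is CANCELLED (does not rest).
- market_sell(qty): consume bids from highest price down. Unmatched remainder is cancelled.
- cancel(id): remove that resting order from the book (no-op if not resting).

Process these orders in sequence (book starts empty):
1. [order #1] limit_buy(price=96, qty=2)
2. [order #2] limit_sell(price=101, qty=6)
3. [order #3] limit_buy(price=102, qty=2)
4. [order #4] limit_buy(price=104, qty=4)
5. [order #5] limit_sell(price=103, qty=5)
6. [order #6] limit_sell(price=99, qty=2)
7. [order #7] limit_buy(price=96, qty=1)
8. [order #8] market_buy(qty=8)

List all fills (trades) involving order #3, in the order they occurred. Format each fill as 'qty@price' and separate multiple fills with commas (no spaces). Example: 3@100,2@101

After op 1 [order #1] limit_buy(price=96, qty=2): fills=none; bids=[#1:2@96] asks=[-]
After op 2 [order #2] limit_sell(price=101, qty=6): fills=none; bids=[#1:2@96] asks=[#2:6@101]
After op 3 [order #3] limit_buy(price=102, qty=2): fills=#3x#2:2@101; bids=[#1:2@96] asks=[#2:4@101]
After op 4 [order #4] limit_buy(price=104, qty=4): fills=#4x#2:4@101; bids=[#1:2@96] asks=[-]
After op 5 [order #5] limit_sell(price=103, qty=5): fills=none; bids=[#1:2@96] asks=[#5:5@103]
After op 6 [order #6] limit_sell(price=99, qty=2): fills=none; bids=[#1:2@96] asks=[#6:2@99 #5:5@103]
After op 7 [order #7] limit_buy(price=96, qty=1): fills=none; bids=[#1:2@96 #7:1@96] asks=[#6:2@99 #5:5@103]
After op 8 [order #8] market_buy(qty=8): fills=#8x#6:2@99 #8x#5:5@103; bids=[#1:2@96 #7:1@96] asks=[-]

Answer: 2@101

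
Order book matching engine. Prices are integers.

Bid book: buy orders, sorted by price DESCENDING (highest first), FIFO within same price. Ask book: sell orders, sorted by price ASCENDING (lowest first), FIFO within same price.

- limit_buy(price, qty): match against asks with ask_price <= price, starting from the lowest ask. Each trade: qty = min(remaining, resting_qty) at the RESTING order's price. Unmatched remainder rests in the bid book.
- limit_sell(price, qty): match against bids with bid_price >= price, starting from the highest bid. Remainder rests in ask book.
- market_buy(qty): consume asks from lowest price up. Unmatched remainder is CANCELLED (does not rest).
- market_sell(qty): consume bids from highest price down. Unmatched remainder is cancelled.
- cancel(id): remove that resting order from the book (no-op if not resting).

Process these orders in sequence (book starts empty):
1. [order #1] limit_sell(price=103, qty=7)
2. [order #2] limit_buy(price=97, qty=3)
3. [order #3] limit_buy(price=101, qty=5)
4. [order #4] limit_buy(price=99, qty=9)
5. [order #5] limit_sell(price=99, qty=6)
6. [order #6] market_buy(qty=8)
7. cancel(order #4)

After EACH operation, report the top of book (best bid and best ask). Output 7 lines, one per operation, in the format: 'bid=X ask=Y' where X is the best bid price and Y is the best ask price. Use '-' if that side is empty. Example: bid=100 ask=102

After op 1 [order #1] limit_sell(price=103, qty=7): fills=none; bids=[-] asks=[#1:7@103]
After op 2 [order #2] limit_buy(price=97, qty=3): fills=none; bids=[#2:3@97] asks=[#1:7@103]
After op 3 [order #3] limit_buy(price=101, qty=5): fills=none; bids=[#3:5@101 #2:3@97] asks=[#1:7@103]
After op 4 [order #4] limit_buy(price=99, qty=9): fills=none; bids=[#3:5@101 #4:9@99 #2:3@97] asks=[#1:7@103]
After op 5 [order #5] limit_sell(price=99, qty=6): fills=#3x#5:5@101 #4x#5:1@99; bids=[#4:8@99 #2:3@97] asks=[#1:7@103]
After op 6 [order #6] market_buy(qty=8): fills=#6x#1:7@103; bids=[#4:8@99 #2:3@97] asks=[-]
After op 7 cancel(order #4): fills=none; bids=[#2:3@97] asks=[-]

Answer: bid=- ask=103
bid=97 ask=103
bid=101 ask=103
bid=101 ask=103
bid=99 ask=103
bid=99 ask=-
bid=97 ask=-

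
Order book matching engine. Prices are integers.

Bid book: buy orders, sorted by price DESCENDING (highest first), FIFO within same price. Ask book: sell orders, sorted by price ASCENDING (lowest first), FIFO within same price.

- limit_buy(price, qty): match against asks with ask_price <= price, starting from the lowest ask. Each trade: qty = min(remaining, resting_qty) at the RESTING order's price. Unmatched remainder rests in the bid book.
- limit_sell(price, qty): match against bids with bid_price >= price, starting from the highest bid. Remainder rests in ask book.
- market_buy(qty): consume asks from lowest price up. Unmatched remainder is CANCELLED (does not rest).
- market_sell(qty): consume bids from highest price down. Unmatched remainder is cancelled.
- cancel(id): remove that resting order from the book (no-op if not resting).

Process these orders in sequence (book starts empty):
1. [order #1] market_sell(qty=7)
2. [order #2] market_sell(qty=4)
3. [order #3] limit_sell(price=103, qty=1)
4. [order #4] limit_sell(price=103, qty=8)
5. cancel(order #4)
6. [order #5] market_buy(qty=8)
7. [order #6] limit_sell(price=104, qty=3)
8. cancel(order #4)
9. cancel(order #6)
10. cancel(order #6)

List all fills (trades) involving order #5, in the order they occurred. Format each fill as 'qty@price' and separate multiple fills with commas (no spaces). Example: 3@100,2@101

After op 1 [order #1] market_sell(qty=7): fills=none; bids=[-] asks=[-]
After op 2 [order #2] market_sell(qty=4): fills=none; bids=[-] asks=[-]
After op 3 [order #3] limit_sell(price=103, qty=1): fills=none; bids=[-] asks=[#3:1@103]
After op 4 [order #4] limit_sell(price=103, qty=8): fills=none; bids=[-] asks=[#3:1@103 #4:8@103]
After op 5 cancel(order #4): fills=none; bids=[-] asks=[#3:1@103]
After op 6 [order #5] market_buy(qty=8): fills=#5x#3:1@103; bids=[-] asks=[-]
After op 7 [order #6] limit_sell(price=104, qty=3): fills=none; bids=[-] asks=[#6:3@104]
After op 8 cancel(order #4): fills=none; bids=[-] asks=[#6:3@104]
After op 9 cancel(order #6): fills=none; bids=[-] asks=[-]
After op 10 cancel(order #6): fills=none; bids=[-] asks=[-]

Answer: 1@103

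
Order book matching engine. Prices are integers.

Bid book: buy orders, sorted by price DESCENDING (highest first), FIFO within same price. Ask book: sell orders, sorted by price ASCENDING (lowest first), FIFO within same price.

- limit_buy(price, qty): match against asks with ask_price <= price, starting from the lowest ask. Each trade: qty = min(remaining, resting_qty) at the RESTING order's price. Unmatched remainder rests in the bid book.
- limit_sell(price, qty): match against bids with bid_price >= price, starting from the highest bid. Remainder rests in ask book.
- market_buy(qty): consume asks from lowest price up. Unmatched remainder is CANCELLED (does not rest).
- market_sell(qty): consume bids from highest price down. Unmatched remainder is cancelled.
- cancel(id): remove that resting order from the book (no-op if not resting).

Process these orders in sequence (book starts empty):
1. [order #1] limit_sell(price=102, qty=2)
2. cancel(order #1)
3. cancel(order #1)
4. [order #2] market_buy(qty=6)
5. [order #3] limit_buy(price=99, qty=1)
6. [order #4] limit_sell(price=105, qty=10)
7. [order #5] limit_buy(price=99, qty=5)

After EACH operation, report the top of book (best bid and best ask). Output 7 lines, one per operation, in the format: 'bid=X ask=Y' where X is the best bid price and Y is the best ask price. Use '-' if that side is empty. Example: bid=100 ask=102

Answer: bid=- ask=102
bid=- ask=-
bid=- ask=-
bid=- ask=-
bid=99 ask=-
bid=99 ask=105
bid=99 ask=105

Derivation:
After op 1 [order #1] limit_sell(price=102, qty=2): fills=none; bids=[-] asks=[#1:2@102]
After op 2 cancel(order #1): fills=none; bids=[-] asks=[-]
After op 3 cancel(order #1): fills=none; bids=[-] asks=[-]
After op 4 [order #2] market_buy(qty=6): fills=none; bids=[-] asks=[-]
After op 5 [order #3] limit_buy(price=99, qty=1): fills=none; bids=[#3:1@99] asks=[-]
After op 6 [order #4] limit_sell(price=105, qty=10): fills=none; bids=[#3:1@99] asks=[#4:10@105]
After op 7 [order #5] limit_buy(price=99, qty=5): fills=none; bids=[#3:1@99 #5:5@99] asks=[#4:10@105]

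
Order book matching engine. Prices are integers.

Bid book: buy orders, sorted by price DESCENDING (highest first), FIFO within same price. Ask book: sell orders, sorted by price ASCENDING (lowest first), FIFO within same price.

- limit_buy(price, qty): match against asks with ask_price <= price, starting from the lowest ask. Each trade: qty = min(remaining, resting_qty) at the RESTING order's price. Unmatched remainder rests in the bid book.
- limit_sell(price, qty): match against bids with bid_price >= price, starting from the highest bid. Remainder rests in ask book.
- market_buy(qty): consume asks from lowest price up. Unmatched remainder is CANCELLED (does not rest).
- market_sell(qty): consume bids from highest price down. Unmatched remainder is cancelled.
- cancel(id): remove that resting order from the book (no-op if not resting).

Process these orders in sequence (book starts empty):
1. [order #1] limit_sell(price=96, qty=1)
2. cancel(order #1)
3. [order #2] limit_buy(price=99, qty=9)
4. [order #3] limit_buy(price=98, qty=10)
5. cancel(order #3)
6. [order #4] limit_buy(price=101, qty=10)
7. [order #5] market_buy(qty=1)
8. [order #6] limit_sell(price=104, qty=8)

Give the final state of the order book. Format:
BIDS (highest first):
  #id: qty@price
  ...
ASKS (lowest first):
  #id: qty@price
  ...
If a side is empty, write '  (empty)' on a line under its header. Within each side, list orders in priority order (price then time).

After op 1 [order #1] limit_sell(price=96, qty=1): fills=none; bids=[-] asks=[#1:1@96]
After op 2 cancel(order #1): fills=none; bids=[-] asks=[-]
After op 3 [order #2] limit_buy(price=99, qty=9): fills=none; bids=[#2:9@99] asks=[-]
After op 4 [order #3] limit_buy(price=98, qty=10): fills=none; bids=[#2:9@99 #3:10@98] asks=[-]
After op 5 cancel(order #3): fills=none; bids=[#2:9@99] asks=[-]
After op 6 [order #4] limit_buy(price=101, qty=10): fills=none; bids=[#4:10@101 #2:9@99] asks=[-]
After op 7 [order #5] market_buy(qty=1): fills=none; bids=[#4:10@101 #2:9@99] asks=[-]
After op 8 [order #6] limit_sell(price=104, qty=8): fills=none; bids=[#4:10@101 #2:9@99] asks=[#6:8@104]

Answer: BIDS (highest first):
  #4: 10@101
  #2: 9@99
ASKS (lowest first):
  #6: 8@104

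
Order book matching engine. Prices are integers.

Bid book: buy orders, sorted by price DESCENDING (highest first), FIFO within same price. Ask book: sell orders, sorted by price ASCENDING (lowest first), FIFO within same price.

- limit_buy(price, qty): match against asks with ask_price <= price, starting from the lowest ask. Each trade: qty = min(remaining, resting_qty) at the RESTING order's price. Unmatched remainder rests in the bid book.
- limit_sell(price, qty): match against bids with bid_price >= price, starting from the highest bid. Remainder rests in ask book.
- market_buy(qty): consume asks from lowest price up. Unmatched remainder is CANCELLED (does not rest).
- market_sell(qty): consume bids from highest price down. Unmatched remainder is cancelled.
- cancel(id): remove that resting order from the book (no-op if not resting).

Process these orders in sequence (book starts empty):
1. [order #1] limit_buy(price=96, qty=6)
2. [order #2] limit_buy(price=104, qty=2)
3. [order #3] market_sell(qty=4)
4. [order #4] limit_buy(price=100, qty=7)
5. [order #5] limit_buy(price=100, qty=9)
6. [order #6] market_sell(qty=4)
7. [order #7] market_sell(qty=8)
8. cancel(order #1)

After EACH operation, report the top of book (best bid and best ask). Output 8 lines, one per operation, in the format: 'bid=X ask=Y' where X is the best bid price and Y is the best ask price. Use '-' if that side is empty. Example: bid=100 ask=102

After op 1 [order #1] limit_buy(price=96, qty=6): fills=none; bids=[#1:6@96] asks=[-]
After op 2 [order #2] limit_buy(price=104, qty=2): fills=none; bids=[#2:2@104 #1:6@96] asks=[-]
After op 3 [order #3] market_sell(qty=4): fills=#2x#3:2@104 #1x#3:2@96; bids=[#1:4@96] asks=[-]
After op 4 [order #4] limit_buy(price=100, qty=7): fills=none; bids=[#4:7@100 #1:4@96] asks=[-]
After op 5 [order #5] limit_buy(price=100, qty=9): fills=none; bids=[#4:7@100 #5:9@100 #1:4@96] asks=[-]
After op 6 [order #6] market_sell(qty=4): fills=#4x#6:4@100; bids=[#4:3@100 #5:9@100 #1:4@96] asks=[-]
After op 7 [order #7] market_sell(qty=8): fills=#4x#7:3@100 #5x#7:5@100; bids=[#5:4@100 #1:4@96] asks=[-]
After op 8 cancel(order #1): fills=none; bids=[#5:4@100] asks=[-]

Answer: bid=96 ask=-
bid=104 ask=-
bid=96 ask=-
bid=100 ask=-
bid=100 ask=-
bid=100 ask=-
bid=100 ask=-
bid=100 ask=-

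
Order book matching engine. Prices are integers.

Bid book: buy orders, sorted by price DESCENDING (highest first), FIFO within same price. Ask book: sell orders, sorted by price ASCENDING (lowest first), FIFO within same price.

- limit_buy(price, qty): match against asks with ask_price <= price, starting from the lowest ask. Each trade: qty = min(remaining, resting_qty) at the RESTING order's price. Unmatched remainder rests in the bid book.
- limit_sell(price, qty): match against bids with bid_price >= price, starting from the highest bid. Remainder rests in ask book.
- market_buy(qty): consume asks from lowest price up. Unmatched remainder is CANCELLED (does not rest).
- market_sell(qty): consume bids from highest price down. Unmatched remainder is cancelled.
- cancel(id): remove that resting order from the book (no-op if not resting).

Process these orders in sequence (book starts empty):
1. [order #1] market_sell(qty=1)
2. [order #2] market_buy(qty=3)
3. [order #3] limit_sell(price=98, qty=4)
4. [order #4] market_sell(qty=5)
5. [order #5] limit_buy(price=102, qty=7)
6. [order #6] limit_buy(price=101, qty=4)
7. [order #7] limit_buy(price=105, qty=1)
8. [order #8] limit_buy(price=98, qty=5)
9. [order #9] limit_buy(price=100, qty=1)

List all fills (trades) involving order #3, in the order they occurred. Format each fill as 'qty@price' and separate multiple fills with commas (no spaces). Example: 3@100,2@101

After op 1 [order #1] market_sell(qty=1): fills=none; bids=[-] asks=[-]
After op 2 [order #2] market_buy(qty=3): fills=none; bids=[-] asks=[-]
After op 3 [order #3] limit_sell(price=98, qty=4): fills=none; bids=[-] asks=[#3:4@98]
After op 4 [order #4] market_sell(qty=5): fills=none; bids=[-] asks=[#3:4@98]
After op 5 [order #5] limit_buy(price=102, qty=7): fills=#5x#3:4@98; bids=[#5:3@102] asks=[-]
After op 6 [order #6] limit_buy(price=101, qty=4): fills=none; bids=[#5:3@102 #6:4@101] asks=[-]
After op 7 [order #7] limit_buy(price=105, qty=1): fills=none; bids=[#7:1@105 #5:3@102 #6:4@101] asks=[-]
After op 8 [order #8] limit_buy(price=98, qty=5): fills=none; bids=[#7:1@105 #5:3@102 #6:4@101 #8:5@98] asks=[-]
After op 9 [order #9] limit_buy(price=100, qty=1): fills=none; bids=[#7:1@105 #5:3@102 #6:4@101 #9:1@100 #8:5@98] asks=[-]

Answer: 4@98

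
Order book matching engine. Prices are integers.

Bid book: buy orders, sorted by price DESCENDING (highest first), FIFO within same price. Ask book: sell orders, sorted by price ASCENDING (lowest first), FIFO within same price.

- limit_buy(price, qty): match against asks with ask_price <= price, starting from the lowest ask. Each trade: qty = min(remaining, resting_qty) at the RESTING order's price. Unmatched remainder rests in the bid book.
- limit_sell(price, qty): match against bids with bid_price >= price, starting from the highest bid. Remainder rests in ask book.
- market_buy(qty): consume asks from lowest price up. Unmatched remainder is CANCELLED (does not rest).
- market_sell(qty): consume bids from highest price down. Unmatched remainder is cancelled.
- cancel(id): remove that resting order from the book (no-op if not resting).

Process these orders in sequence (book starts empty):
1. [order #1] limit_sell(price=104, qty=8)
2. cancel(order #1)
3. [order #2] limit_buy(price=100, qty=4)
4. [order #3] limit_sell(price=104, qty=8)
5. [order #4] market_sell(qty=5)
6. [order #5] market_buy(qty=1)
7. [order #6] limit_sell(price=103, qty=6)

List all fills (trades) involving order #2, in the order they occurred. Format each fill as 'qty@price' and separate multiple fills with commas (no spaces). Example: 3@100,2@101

After op 1 [order #1] limit_sell(price=104, qty=8): fills=none; bids=[-] asks=[#1:8@104]
After op 2 cancel(order #1): fills=none; bids=[-] asks=[-]
After op 3 [order #2] limit_buy(price=100, qty=4): fills=none; bids=[#2:4@100] asks=[-]
After op 4 [order #3] limit_sell(price=104, qty=8): fills=none; bids=[#2:4@100] asks=[#3:8@104]
After op 5 [order #4] market_sell(qty=5): fills=#2x#4:4@100; bids=[-] asks=[#3:8@104]
After op 6 [order #5] market_buy(qty=1): fills=#5x#3:1@104; bids=[-] asks=[#3:7@104]
After op 7 [order #6] limit_sell(price=103, qty=6): fills=none; bids=[-] asks=[#6:6@103 #3:7@104]

Answer: 4@100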